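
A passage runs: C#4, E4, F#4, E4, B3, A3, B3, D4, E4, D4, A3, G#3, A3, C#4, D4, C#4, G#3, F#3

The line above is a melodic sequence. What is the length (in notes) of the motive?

6

Try groups of 6 (3 cells in 18 notes):
C#4 E4 F#4 E4 B3 A3 | B3 D4 E4 D4 A3 G#3 | A3 C#4 D4 C#4 G#3 F#3
Every group is a transposition down a 2nd of the one before; no shorter unit works.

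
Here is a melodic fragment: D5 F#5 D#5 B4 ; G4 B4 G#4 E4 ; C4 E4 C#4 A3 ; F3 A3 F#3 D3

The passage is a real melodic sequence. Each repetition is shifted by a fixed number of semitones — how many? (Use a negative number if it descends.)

The 4-note cells begin on D5, G4, C4, F3 — each down a 5th from the last.
D5→G4 is 67 − 74 = -7 semitones.

-7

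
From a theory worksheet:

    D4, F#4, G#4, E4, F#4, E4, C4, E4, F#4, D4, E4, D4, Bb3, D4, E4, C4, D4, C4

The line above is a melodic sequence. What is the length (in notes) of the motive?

6

Try groups of 6 (3 cells in 18 notes):
D4 F#4 G#4 E4 F#4 E4 | C4 E4 F#4 D4 E4 D4 | Bb3 D4 E4 C4 D4 C4
Each cell is the previous one down a 2nd — so the unit is 6 notes.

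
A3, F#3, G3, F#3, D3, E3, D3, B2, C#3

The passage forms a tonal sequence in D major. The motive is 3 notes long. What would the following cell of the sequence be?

B2 G2 A2

Taking 3-note groups, the heads are A3, F#3, D3: the pattern moves down a 3rd.
So cell 4 is B2 G2 A2.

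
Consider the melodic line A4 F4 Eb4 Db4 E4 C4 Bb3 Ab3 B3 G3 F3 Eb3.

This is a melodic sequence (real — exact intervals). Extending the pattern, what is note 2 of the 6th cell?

The unit is 4 notes. Position-2 pitches of the 3 shown cells: F4, C4, G3.
Carrying that down a 4th forward: D3 → A2 → E2.

E2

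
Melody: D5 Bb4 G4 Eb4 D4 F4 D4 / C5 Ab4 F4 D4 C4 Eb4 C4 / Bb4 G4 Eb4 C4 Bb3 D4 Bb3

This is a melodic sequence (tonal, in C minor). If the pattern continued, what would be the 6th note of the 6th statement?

Ab3

With 7-note cells, note 6 of each statement runs F4, Eb4, D4.
Each moves down a 2nd. Continuing: C4 → Bb3 → Ab3.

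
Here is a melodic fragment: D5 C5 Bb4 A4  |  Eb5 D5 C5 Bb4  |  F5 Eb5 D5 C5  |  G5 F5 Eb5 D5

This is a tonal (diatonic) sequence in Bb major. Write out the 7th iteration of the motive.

C6 Bb5 A5 G5

The 4-note cells begin on D5, Eb5, F5, G5 — each up a 2nd from the last.
Carrying on: A5 → Bb5 → C6.
From C6 the diatonic shape gives C6 Bb5 A5 G5.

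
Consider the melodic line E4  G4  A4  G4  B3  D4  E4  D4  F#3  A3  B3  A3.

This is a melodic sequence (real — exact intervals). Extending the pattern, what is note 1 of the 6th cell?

Grouping in 4s, the 1st note of each cell is E4, B3, F#3.
Carrying that down a 4th forward: C#3 → G#2 → D#2.

D#2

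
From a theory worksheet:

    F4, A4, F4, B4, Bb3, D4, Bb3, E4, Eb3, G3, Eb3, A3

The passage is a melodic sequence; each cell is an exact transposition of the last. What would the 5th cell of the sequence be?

Db2 F2 Db2 G2

With a 4-note motive the entries are F4, Bb3, Eb3, each down a 5th from the previous.
Continuing the starts: Ab2 → Db2.
Statement 5 starts on Db2 and keeps the same exact contour: Db2 F2 Db2 G2.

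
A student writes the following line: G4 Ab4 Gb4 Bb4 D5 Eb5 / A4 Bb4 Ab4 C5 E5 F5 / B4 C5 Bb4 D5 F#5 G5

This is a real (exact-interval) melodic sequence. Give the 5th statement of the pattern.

D#5 E5 D5 F#5 A#5 B5

Unit = 6 notes; the statements start on G4, A4, B4, moving up a 2nd each time.
Continuing the starts: C#5 → D#5.
So cell 5 is D#5 E5 D5 F#5 A#5 B5.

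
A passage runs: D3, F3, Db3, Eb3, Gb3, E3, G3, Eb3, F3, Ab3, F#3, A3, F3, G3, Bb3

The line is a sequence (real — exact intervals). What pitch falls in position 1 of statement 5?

A#3

Grouping in 5s, the 1st note of each cell is D3, E3, F#3.
Carrying that up a 2nd forward: G#3 → A#3.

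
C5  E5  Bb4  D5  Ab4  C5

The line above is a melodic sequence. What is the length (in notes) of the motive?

There are 6 notes; a 2-note unit gives 3 cells:
C5 E5 | Bb4 D5 | Ab4 C5
That's a consistent down a 2nd shift per cell, and no other grouping gives one.

2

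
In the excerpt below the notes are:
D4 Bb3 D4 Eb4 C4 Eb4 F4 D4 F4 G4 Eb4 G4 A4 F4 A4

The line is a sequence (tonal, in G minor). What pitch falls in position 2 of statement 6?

With 3-note cells, note 2 of each statement runs Bb3, C4, D4, Eb4, F4.
Each moves up a 2nd; the next is G4.

G4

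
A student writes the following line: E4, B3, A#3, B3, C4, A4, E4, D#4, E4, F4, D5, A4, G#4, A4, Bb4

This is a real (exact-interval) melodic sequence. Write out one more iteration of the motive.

Taking 5-note groups, the heads are E4, A4, D5: the pattern moves up a 4th.
Statement 4 starts on G5 and keeps the same exact contour: G5 D5 C#5 D5 Eb5.

G5 D5 C#5 D5 Eb5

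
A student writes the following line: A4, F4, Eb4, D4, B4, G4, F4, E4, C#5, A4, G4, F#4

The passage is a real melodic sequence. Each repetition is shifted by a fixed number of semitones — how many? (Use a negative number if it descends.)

Taking 4-note groups, the heads are A4, B4, C#5: the pattern moves up a 2nd.
Counting half-steps from A4 to B4: 2.

2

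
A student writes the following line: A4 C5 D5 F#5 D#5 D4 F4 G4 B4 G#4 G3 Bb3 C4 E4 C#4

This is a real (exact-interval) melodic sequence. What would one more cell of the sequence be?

C3 Eb3 F3 A3 F#3

Unit = 5 notes; the statements start on A4, D4, G3, moving down a 5th each time.
From C3 the exact shape gives C3 Eb3 F3 A3 F#3.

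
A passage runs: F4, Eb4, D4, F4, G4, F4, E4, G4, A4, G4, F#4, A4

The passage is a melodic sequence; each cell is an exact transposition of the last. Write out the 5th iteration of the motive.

C#5 B4 A#4 C#5

Taking 4-note groups, the heads are F4, G4, A4: the pattern moves up a 2nd.
Continuing the starts: B4 → C#5.
So cell 5 is C#5 B4 A#4 C#5.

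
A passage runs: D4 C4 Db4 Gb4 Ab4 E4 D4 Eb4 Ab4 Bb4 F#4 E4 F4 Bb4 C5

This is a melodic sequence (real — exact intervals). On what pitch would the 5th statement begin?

A#4

With a 5-note motive the entries are D4, E4, F#4, each up a 2nd from the previous.
Extending the heads up a 2nd: G#4 → A#4.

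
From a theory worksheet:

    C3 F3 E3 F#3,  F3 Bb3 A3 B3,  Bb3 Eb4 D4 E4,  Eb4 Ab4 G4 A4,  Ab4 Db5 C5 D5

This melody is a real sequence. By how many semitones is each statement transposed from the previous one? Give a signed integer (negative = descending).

5

Unit = 4 notes; the statements start on C3, F3, Bb3, Eb4, Ab4, moving up a 4th each time.
C3→F3 is 53 − 48 = 5 semitones.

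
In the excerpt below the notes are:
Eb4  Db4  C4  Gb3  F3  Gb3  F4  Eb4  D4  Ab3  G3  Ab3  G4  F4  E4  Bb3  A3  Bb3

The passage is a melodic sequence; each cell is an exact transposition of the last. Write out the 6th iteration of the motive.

C#5 B4 A#4 E4 D#4 E4

Taking 6-note groups, the heads are Eb4, F4, G4: the pattern moves up a 2nd.
Continuing the starts: A4 → B4 → C#5.
From C#5 the exact shape gives C#5 B4 A#4 E4 D#4 E4.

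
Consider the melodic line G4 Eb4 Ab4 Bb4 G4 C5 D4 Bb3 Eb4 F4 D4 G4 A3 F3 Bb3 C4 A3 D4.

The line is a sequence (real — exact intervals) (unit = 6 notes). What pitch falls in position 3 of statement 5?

Grouping in 6s, the 3rd note of each cell is Ab4, Eb4, Bb3.
Carrying that down a 4th forward: F3 → C3.

C3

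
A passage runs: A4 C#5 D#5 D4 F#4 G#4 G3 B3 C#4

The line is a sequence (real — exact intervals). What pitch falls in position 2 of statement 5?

With 3-note cells, note 2 of each statement runs C#5, F#4, B3.
Extending down a 5th: E3 → A2.

A2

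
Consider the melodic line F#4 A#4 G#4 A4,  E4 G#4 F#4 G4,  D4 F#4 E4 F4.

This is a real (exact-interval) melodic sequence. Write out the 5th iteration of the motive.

Bb3 D4 C4 Db4

The 4-note cells begin on F#4, E4, D4 — each down a 2nd from the last.
Continuing the starts: C4 → Bb3.
Statement 5 starts on Bb3 and keeps the same exact contour: Bb3 D4 C4 Db4.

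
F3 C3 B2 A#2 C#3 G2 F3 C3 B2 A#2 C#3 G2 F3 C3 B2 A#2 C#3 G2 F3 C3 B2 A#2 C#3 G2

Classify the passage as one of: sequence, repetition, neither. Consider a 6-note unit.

repetition

Each 6-note cell is identical (F3 C3 B2 A#2 C#3 G2), restated at the same pitch.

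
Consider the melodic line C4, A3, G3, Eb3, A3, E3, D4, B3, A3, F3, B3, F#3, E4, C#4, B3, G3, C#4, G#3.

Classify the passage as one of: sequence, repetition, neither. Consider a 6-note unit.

sequence

Each 6-note cell is the previous one transposed up a 2nd.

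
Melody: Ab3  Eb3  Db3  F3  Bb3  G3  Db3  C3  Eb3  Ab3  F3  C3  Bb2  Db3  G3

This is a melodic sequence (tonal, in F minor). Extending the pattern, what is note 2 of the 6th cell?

G2

The unit is 5 notes. Position-2 pitches of the 3 shown cells: Eb3, Db3, C3.
Each moves down a 2nd. Continuing: Bb2 → Ab2 → G2.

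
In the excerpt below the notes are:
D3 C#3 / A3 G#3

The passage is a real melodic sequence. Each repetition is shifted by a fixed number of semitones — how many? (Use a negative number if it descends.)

7

Taking 2-note groups, the heads are D3, A3: the pattern moves up a 5th.
D3→A3 is 57 − 50 = 7 semitones.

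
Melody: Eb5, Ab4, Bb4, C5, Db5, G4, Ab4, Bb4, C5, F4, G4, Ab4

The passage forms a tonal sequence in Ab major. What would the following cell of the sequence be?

Bb4 Eb4 F4 G4

The 4-note cells begin on Eb5, Db5, C5 — each down a 2nd from the last.
Statement 4 starts on Bb4 and keeps the same diatonic contour: Bb4 Eb4 F4 G4.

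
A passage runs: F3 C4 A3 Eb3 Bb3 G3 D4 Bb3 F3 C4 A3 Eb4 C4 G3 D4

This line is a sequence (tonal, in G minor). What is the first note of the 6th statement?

D4

The 5-note cells begin on F3, G3, A3 — each up a 2nd from the last.
Continuing: Bb3 → C4 → D4. Statement 6 starts on D4.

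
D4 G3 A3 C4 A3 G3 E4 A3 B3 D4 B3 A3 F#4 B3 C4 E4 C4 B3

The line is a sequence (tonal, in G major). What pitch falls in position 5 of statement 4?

The unit is 6 notes. Position-5 pitches of the 3 shown cells: A3, B3, C4.
Each moves up a 2nd; the next is D4.

D4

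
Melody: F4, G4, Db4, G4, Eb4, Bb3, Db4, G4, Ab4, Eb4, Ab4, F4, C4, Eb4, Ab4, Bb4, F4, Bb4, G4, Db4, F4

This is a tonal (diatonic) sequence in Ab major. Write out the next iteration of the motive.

Unit = 7 notes; the statements start on F4, G4, Ab4, moving up a 2nd each time.
So cell 4 is Bb4 C5 G4 C5 Ab4 Eb4 G4.

Bb4 C5 G4 C5 Ab4 Eb4 G4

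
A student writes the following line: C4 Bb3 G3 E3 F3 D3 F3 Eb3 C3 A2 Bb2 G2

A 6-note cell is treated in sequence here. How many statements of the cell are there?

2

12 notes in groups of 6 gives 12/6 = 2 statements.
Starts: C4, F3 — each down a 5th.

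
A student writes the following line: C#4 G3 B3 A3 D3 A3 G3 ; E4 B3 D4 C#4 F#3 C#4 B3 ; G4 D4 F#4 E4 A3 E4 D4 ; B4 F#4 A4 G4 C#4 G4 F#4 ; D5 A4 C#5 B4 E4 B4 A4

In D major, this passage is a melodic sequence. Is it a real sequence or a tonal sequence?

Every note is diatonic to D major.
Cell 1 has -6 semitones from note 1 to 2, but cell 2 has -5 — the interval quality changes while the contour stays the same, which is the hallmark of a tonal sequence.

tonal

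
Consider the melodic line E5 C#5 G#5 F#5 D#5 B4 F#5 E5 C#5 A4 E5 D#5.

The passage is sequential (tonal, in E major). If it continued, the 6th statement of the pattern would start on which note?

G#4

Taking 4-note groups, the heads are E5, D#5, C#5: the pattern moves down a 2nd.
Continuing: B4 → A4 → G#4. Statement 6 starts on G#4.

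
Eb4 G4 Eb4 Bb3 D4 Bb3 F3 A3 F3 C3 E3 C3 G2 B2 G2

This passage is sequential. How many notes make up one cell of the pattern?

There are 15 notes; a 3-note unit gives 5 cells:
Eb4 G4 Eb4 | Bb3 D4 Bb3 | F3 A3 F3 | C3 E3 C3 | G2 B2 G2
Each cell is the previous one down a 4th — so the unit is 3 notes.

3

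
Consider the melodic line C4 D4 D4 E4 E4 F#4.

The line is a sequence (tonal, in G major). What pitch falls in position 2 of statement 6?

B4

Grouping in 2s, the 2nd note of each cell is D4, E4, F#4.
Extending up a 2nd: G4 → A4 → B4.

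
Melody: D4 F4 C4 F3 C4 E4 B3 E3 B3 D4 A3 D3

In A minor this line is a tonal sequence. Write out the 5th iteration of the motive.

G3 B3 F3 B2

The 4-note cells begin on D4, C4, B3 — each down a 2nd from the last.
Extending down a 2nd: A3 → G3.
So cell 5 is G3 B3 F3 B2.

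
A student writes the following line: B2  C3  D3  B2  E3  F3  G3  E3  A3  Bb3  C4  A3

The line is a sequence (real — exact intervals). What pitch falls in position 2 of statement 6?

The unit is 4 notes. Position-2 pitches of the 3 shown cells: C3, F3, Bb3.
Each moves up a 4th. Continuing: Eb4 → Ab4 → Db5.

Db5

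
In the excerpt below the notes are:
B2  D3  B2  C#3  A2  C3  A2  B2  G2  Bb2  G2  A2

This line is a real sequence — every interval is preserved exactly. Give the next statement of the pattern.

The 4-note cells begin on B2, A2, G2 — each down a 2nd from the last.
From F2 the exact shape gives F2 Ab2 F2 G2.

F2 Ab2 F2 G2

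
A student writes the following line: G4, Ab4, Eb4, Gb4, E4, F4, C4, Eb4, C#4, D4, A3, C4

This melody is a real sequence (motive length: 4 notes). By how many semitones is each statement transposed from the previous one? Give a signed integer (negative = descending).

Taking 4-note groups, the heads are G4, E4, C#4: the pattern moves down a 3rd.
G4 to E4 spans -3 semitones.

-3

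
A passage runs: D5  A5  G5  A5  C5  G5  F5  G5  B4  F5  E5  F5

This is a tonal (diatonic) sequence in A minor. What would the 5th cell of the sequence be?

The 4-note cells begin on D5, C5, B4 — each down a 2nd from the last.
Carrying on: A4 → G4.
So cell 5 is G4 D5 C5 D5.

G4 D5 C5 D5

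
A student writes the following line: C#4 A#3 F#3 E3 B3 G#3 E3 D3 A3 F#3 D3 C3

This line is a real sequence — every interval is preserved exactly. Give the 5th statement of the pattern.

F3 D3 Bb2 Ab2

Taking 4-note groups, the heads are C#4, B3, A3: the pattern moves down a 2nd.
Continuing the starts: G3 → F3.
Statement 5 starts on F3 and keeps the same exact contour: F3 D3 Bb2 Ab2.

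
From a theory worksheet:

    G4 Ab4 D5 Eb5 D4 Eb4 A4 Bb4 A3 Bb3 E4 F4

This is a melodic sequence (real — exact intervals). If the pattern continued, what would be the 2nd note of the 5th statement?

C3

Grouping in 4s, the 2nd note of each cell is Ab4, Eb4, Bb3.
Carrying that down a 4th forward: F3 → C3.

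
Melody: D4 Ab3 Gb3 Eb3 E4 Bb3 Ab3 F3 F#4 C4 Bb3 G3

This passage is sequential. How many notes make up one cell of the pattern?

12 notes total. Splitting into 3 groups of 4:
D4 Ab3 Gb3 Eb3 | E4 Bb3 Ab3 F3 | F#4 C4 Bb3 G3
That's a consistent up a 2nd shift per cell, and no other grouping gives one.

4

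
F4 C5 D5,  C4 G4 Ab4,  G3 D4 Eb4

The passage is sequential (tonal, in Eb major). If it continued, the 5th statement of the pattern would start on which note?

Ab2

Taking 3-note groups, the heads are F4, C4, G3: the pattern moves down a 4th.
Extending the heads down a 4th: D3 → Ab2.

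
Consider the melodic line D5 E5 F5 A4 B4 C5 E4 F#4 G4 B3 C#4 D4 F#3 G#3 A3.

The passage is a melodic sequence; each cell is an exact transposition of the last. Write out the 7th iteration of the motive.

Taking 3-note groups, the heads are D5, A4, E4, B3, F#3: the pattern moves down a 4th.
Carrying on: C#3 → G#2.
From G#2 the exact shape gives G#2 A#2 B2.

G#2 A#2 B2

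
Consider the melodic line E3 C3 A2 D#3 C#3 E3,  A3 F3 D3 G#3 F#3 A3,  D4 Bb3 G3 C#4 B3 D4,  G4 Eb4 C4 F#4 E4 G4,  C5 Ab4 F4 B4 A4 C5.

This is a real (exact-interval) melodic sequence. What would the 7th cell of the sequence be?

Bb5 Gb5 Eb5 A5 G5 Bb5

Taking 6-note groups, the heads are E3, A3, D4, G4, C5: the pattern moves up a 4th.
Carrying on: F5 → Bb5.
So cell 7 is Bb5 Gb5 Eb5 A5 G5 Bb5.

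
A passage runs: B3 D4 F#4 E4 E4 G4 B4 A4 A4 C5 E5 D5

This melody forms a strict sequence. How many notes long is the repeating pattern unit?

Try groups of 4 (3 cells in 12 notes):
B3 D4 F#4 E4 | E4 G4 B4 A4 | A4 C5 E5 D5
That's a consistent up a 4th shift per cell, and no other grouping gives one.

4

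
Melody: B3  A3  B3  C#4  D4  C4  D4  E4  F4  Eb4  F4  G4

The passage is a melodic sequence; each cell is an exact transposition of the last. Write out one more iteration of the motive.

Taking 4-note groups, the heads are B3, D4, F4: the pattern moves up a 3rd.
Statement 4 starts on Ab4 and keeps the same exact contour: Ab4 Gb4 Ab4 Bb4.

Ab4 Gb4 Ab4 Bb4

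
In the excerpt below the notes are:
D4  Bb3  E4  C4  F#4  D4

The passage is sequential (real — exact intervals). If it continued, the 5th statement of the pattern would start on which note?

A#4

With a 2-note motive the entries are D4, E4, F#4, each up a 2nd from the previous.
Extending the heads up a 2nd: G#4 → A#4.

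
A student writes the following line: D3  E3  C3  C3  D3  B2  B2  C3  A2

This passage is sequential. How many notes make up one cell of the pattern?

3

There are 9 notes; a 3-note unit gives 3 cells:
D3 E3 C3 | C3 D3 B2 | B2 C3 A2
Each cell is the previous one down a 2nd — so the unit is 3 notes.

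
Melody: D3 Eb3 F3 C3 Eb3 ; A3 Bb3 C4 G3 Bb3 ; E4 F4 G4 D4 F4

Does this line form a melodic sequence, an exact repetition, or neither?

Each 5-note cell is the previous one transposed up a 5th.

sequence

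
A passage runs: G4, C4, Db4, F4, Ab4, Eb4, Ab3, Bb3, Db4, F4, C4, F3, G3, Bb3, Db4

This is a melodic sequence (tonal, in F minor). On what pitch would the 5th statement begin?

With a 5-note motive the entries are G4, Eb4, C4, each down a 3rd from the previous.
Extending the heads down a 3rd: Ab3 → F3.

F3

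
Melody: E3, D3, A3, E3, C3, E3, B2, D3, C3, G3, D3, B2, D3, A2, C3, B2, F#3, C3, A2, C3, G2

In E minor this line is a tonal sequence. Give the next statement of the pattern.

Unit = 7 notes; the statements start on E3, D3, C3, moving down a 2nd each time.
Statement 4 starts on B2 and keeps the same diatonic contour: B2 A2 E3 B2 G2 B2 F#2.

B2 A2 E3 B2 G2 B2 F#2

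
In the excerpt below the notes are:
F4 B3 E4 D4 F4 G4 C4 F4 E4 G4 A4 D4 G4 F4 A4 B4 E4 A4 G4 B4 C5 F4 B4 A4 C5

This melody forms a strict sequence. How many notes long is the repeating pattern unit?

5

There are 25 notes; a 5-note unit gives 5 cells:
F4 B3 E4 D4 F4 | G4 C4 F4 E4 G4 | A4 D4 G4 F4 A4 | B4 E4 A4 G4 B4 | C5 F4 B4 A4 C5
That's a consistent up a 2nd shift per cell, and no other grouping gives one.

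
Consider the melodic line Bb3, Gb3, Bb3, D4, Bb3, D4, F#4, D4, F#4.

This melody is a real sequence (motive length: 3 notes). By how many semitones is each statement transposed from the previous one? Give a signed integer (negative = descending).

Taking 3-note groups, the heads are Bb3, D4, F#4: the pattern moves up a 3rd.
Bb3→D4 is 62 − 58 = 4 semitones.

4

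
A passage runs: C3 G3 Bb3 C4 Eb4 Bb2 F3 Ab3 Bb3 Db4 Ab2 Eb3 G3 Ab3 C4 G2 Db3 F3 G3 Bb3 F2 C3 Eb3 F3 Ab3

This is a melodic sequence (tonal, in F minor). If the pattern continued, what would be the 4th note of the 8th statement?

C3

The unit is 5 notes. Position-4 pitches of the 5 shown cells: C4, Bb3, Ab3, G3, F3.
Extending down a 2nd: Eb3 → Db3 → C3.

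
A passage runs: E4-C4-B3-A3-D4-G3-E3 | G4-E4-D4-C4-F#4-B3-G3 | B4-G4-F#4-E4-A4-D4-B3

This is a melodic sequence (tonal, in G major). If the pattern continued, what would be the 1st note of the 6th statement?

A5

Grouping in 7s, the 1st note of each cell is E4, G4, B4.
Each moves up a 3rd. Continuing: D5 → F#5 → A5.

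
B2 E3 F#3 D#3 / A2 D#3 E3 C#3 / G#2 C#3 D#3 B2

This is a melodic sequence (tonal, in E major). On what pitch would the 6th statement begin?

D#2

Unit = 4 notes; the statements start on B2, A2, G#2, moving down a 2nd each time.
Extending the heads down a 2nd: F#2 → E2 → D#2.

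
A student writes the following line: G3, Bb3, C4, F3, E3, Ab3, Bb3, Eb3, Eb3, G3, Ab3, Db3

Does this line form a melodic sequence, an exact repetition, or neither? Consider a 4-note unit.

Note 1 of cell 2 is E3; if this were a sequence it would be F3. No unit length gives a consistent transposition pattern.

neither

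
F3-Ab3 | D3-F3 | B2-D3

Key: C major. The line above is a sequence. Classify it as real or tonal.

real

Each cell has the same semitone pattern (3,) — intervals are preserved exactly.
And Ab3 lies outside C major, so the sequence is real rather than tonal.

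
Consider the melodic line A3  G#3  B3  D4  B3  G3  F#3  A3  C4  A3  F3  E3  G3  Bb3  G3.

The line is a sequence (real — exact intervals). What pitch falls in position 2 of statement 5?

The unit is 5 notes. Position-2 pitches of the 3 shown cells: G#3, F#3, E3.
Extending down a 2nd: D3 → C3.

C3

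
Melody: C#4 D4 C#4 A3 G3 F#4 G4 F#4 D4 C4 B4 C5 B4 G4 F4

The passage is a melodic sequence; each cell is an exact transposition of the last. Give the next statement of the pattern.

With a 5-note motive the entries are C#4, F#4, B4, each up a 4th from the previous.
From E5 the exact shape gives E5 F5 E5 C5 Bb4.

E5 F5 E5 C5 Bb4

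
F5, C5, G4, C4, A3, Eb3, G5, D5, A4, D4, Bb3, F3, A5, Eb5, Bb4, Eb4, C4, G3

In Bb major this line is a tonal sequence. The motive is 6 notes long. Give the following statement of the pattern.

Taking 6-note groups, the heads are F5, G5, A5: the pattern moves up a 2nd.
From Bb5 the diatonic shape gives Bb5 F5 C5 F4 D4 A3.

Bb5 F5 C5 F4 D4 A3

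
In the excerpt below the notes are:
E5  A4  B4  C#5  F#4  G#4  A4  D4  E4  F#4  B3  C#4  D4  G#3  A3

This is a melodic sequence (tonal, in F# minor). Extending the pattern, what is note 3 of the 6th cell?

The unit is 3 notes. Position-3 pitches of the 5 shown cells: B4, G#4, E4, C#4, A3.
One more down a 3rd gives F#3.

F#3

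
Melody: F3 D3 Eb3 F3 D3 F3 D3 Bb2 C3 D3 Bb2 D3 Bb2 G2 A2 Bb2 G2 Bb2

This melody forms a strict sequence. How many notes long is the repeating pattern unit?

6

There are 18 notes; a 6-note unit gives 3 cells:
F3 D3 Eb3 F3 D3 F3 | D3 Bb2 C3 D3 Bb2 D3 | Bb2 G2 A2 Bb2 G2 Bb2
That's a consistent down a 3rd shift per cell, and no other grouping gives one.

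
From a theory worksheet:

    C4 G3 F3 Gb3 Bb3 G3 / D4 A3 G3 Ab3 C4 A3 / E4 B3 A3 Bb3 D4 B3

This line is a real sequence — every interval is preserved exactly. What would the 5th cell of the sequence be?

With a 6-note motive the entries are C4, D4, E4, each up a 2nd from the previous.
Carrying on: F#4 → G#4.
From G#4 the exact shape gives G#4 D#4 C#4 D4 F#4 D#4.

G#4 D#4 C#4 D4 F#4 D#4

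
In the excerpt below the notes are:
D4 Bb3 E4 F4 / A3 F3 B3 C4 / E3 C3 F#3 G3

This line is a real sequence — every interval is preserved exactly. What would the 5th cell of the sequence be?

F#2 D2 G#2 A2

Taking 4-note groups, the heads are D4, A3, E3: the pattern moves down a 4th.
Continuing the starts: B2 → F#2.
Statement 5 starts on F#2 and keeps the same exact contour: F#2 D2 G#2 A2.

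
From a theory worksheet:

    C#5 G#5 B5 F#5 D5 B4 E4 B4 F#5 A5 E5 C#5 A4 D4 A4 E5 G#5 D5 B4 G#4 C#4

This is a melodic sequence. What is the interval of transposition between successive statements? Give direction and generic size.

Taking 7-note groups, the heads are C#5, B4, A4: the pattern moves down a 2nd.
From C#5 to B4: down a 2nd.

down a 2nd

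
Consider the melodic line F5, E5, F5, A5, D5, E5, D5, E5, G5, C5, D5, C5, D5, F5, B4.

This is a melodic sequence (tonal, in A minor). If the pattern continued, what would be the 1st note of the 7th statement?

G4

The unit is 5 notes. Position-1 pitches of the 3 shown cells: F5, E5, D5.
Extending down a 2nd: C5 → B4 → A4 → G4.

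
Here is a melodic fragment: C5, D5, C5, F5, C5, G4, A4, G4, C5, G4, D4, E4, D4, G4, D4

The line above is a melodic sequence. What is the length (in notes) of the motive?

5

Try groups of 5 (3 cells in 15 notes):
C5 D5 C5 F5 C5 | G4 A4 G4 C5 G4 | D4 E4 D4 G4 D4
That's a consistent down a 4th shift per cell, and no other grouping gives one.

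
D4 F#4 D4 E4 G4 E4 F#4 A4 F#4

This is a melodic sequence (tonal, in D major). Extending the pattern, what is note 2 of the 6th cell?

The unit is 3 notes. Position-2 pitches of the 3 shown cells: F#4, G4, A4.
Extending up a 2nd: B4 → C#5 → D5.

D5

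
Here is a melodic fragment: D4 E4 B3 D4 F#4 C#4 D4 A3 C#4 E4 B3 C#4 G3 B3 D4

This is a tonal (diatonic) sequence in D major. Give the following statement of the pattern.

The 5-note cells begin on D4, C#4, B3 — each down a 2nd from the last.
Statement 4 starts on A3 and keeps the same diatonic contour: A3 B3 F#3 A3 C#4.

A3 B3 F#3 A3 C#4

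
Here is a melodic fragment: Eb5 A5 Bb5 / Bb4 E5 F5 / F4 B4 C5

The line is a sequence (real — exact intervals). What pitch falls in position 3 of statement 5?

Grouping in 3s, the 3rd note of each cell is Bb5, F5, C5.
Each moves down a 4th. Continuing: G4 → D4.

D4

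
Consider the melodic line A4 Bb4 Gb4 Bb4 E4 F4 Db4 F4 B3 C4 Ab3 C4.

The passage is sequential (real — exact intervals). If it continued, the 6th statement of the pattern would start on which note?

Taking 4-note groups, the heads are A4, E4, B3: the pattern moves down a 4th.
Continuing: F#3 → C#3 → G#2. Statement 6 starts on G#2.

G#2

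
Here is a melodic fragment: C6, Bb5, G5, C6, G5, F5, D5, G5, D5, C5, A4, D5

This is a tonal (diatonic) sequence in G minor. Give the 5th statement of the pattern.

Eb4 D4 Bb3 Eb4

With a 4-note motive the entries are C6, G5, D5, each down a 4th from the previous.
Continuing the starts: A4 → Eb4.
From Eb4 the diatonic shape gives Eb4 D4 Bb3 Eb4.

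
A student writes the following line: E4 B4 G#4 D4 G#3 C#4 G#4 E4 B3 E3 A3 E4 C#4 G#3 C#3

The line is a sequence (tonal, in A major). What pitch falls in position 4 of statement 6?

The unit is 5 notes. Position-4 pitches of the 3 shown cells: D4, B3, G#3.
Carrying that down a 3rd forward: E3 → C#3 → A2.

A2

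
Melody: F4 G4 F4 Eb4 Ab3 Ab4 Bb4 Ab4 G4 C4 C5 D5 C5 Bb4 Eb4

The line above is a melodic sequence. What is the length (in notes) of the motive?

15 notes total. Splitting into 3 groups of 5:
F4 G4 F4 Eb4 Ab3 | Ab4 Bb4 Ab4 G4 C4 | C5 D5 C5 Bb4 Eb4
Every group is a transposition up a 3rd of the one before; no shorter unit works.

5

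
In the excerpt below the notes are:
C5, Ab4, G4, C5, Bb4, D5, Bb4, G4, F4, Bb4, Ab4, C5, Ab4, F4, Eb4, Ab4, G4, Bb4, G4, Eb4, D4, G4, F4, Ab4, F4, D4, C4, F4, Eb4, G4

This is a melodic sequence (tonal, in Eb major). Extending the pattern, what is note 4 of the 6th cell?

Eb4

Grouping in 6s, the 4th note of each cell is C5, Bb4, Ab4, G4, F4.
Each moves down a 2nd; the next is Eb4.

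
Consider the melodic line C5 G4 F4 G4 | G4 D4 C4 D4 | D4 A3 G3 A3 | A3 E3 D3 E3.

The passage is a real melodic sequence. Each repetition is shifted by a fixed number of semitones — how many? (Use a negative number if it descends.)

-5

Taking 4-note groups, the heads are C5, G4, D4, A3: the pattern moves down a 4th.
C5→G4 is 67 − 72 = -5 semitones.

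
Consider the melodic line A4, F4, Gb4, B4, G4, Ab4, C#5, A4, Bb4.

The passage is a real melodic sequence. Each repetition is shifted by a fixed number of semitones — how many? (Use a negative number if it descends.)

2

With a 3-note motive the entries are A4, B4, C#5, each up a 2nd from the previous.
A4 to B4 spans +2 semitones.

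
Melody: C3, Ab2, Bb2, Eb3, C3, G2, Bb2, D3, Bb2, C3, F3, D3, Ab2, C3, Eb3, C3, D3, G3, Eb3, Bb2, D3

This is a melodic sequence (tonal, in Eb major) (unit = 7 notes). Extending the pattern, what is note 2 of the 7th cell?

With 7-note cells, note 2 of each statement runs Ab2, Bb2, C3.
Carrying that up a 2nd forward: D3 → Eb3 → F3 → G3.

G3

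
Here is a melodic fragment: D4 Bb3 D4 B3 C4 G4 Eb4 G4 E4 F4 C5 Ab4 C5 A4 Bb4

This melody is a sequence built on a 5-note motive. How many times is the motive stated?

3

15 notes in groups of 5 gives 15/5 = 3 statements.
Starts: D4, G4, C5 — each up a 4th.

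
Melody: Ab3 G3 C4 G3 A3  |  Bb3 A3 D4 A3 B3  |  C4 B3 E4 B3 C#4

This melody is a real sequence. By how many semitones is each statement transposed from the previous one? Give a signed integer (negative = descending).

2

With a 5-note motive the entries are Ab3, Bb3, C4, each up a 2nd from the previous.
Ab3 to Bb3 spans +2 semitones.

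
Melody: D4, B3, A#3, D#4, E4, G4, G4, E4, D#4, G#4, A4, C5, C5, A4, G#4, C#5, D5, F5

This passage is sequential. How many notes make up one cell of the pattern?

6

Try groups of 6 (3 cells in 18 notes):
D4 B3 A#3 D#4 E4 G4 | G4 E4 D#4 G#4 A4 C5 | C5 A4 G#4 C#5 D5 F5
Each cell is the previous one up a 4th — so the unit is 6 notes.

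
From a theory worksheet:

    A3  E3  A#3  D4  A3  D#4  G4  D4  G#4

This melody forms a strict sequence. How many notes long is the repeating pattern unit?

3

9 notes total. Splitting into 3 groups of 3:
A3 E3 A#3 | D4 A3 D#4 | G4 D4 G#4
Each cell is the previous one up a 4th — so the unit is 3 notes.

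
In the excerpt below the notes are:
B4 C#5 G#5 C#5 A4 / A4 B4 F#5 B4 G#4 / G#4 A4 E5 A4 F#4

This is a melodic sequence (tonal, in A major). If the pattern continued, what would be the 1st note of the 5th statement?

E4

Grouping in 5s, the 1st note of each cell is B4, A4, G#4.
Extending down a 2nd: F#4 → E4.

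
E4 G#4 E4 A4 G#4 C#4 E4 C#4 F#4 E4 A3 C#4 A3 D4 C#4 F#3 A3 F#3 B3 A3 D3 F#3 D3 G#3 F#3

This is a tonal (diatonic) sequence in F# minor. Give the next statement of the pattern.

With a 5-note motive the entries are E4, C#4, A3, F#3, D3, each down a 3rd from the previous.
Statement 6 starts on B2 and keeps the same diatonic contour: B2 D3 B2 E3 D3.

B2 D3 B2 E3 D3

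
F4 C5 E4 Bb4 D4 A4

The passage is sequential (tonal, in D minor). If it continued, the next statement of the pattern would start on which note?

Taking 2-note groups, the heads are F4, E4, D4: the pattern moves down a 2nd.
The next head, down a 2nd from D4, is C4.

C4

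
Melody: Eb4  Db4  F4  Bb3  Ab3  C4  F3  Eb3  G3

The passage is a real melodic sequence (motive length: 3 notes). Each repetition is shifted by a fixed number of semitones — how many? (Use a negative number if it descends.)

-5

Taking 3-note groups, the heads are Eb4, Bb3, F3: the pattern moves down a 4th.
Counting half-steps from Eb4 to Bb3: -5.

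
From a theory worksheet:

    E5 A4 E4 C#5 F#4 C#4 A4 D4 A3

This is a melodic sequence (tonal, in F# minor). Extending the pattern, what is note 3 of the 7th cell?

G#2

Grouping in 3s, the 3rd note of each cell is E4, C#4, A3.
Carrying that down a 3rd forward: F#3 → D3 → B2 → G#2.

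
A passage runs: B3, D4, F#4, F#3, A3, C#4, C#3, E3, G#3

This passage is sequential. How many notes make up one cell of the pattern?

There are 9 notes; a 3-note unit gives 3 cells:
B3 D4 F#4 | F#3 A3 C#4 | C#3 E3 G#3
That's a consistent down a 4th shift per cell, and no other grouping gives one.

3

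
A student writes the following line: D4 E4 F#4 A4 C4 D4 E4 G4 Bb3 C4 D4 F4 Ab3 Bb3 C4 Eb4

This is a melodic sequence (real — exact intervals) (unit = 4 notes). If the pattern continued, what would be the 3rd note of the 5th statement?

With 4-note cells, note 3 of each statement runs F#4, E4, D4, C4.
Each moves down a 2nd; the next is Bb3.

Bb3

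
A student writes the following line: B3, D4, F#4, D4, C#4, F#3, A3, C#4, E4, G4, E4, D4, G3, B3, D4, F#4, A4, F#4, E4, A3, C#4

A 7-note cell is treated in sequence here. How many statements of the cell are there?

3

21 notes in groups of 7 gives 21/7 = 3 statements.
Starts: B3, C#4, D4 — each up a 2nd.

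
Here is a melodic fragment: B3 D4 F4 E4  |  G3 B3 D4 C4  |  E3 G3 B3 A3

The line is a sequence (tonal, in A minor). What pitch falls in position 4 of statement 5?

With 4-note cells, note 4 of each statement runs E4, C4, A3.
Each moves down a 3rd. Continuing: F3 → D3.

D3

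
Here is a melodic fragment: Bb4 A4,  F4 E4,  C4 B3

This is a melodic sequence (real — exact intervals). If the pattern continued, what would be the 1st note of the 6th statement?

With 2-note cells, note 1 of each statement runs Bb4, F4, C4.
Extending down a 4th: G3 → D3 → A2.

A2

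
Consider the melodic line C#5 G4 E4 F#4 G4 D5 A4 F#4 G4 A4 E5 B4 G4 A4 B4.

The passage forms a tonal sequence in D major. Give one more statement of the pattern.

Taking 5-note groups, the heads are C#5, D5, E5: the pattern moves up a 2nd.
From F#5 the diatonic shape gives F#5 C#5 A4 B4 C#5.

F#5 C#5 A4 B4 C#5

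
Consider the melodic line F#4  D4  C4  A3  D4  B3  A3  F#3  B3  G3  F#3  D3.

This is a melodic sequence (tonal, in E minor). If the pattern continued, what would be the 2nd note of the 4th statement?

E3

The unit is 4 notes. Position-2 pitches of the 3 shown cells: D4, B3, G3.
One more down a 3rd gives E3.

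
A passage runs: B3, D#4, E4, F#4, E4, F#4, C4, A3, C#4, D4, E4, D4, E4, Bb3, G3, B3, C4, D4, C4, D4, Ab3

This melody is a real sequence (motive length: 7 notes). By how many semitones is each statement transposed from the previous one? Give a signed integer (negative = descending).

With a 7-note motive the entries are B3, A3, G3, each down a 2nd from the previous.
B3→A3 is 57 − 59 = -2 semitones.

-2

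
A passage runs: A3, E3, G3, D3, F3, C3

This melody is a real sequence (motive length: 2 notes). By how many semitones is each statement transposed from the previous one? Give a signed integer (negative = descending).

The 2-note cells begin on A3, G3, F3 — each down a 2nd from the last.
Counting half-steps from A3 to G3: -2.

-2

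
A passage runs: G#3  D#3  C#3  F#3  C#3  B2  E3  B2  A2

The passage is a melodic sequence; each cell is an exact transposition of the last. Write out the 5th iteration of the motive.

Taking 3-note groups, the heads are G#3, F#3, E3: the pattern moves down a 2nd.
Continuing the starts: D3 → C3.
From C3 the exact shape gives C3 G2 F2.

C3 G2 F2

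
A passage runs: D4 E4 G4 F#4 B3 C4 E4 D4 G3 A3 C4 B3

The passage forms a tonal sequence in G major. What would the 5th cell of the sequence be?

Taking 4-note groups, the heads are D4, B3, G3: the pattern moves down a 3rd.
Continuing the starts: E3 → C3.
From C3 the diatonic shape gives C3 D3 F#3 E3.

C3 D3 F#3 E3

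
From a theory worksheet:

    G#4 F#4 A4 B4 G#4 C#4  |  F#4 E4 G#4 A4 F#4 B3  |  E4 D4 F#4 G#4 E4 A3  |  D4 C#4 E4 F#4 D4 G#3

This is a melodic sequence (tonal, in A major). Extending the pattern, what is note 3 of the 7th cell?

B3

With 6-note cells, note 3 of each statement runs A4, G#4, F#4, E4.
Carrying that down a 2nd forward: D4 → C#4 → B3.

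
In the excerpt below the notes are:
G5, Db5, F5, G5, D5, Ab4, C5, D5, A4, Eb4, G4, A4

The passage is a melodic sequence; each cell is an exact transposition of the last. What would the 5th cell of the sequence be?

B3 F3 A3 B3

Unit = 4 notes; the statements start on G5, D5, A4, moving down a 4th each time.
Continuing the starts: E4 → B3.
So cell 5 is B3 F3 A3 B3.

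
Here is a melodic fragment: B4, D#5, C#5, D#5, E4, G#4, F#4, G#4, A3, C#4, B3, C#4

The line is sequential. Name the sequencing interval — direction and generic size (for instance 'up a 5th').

down a 5th

Taking 4-note groups, the heads are B4, E4, A3: the pattern moves down a 5th.
From B4 to E4: down a 5th.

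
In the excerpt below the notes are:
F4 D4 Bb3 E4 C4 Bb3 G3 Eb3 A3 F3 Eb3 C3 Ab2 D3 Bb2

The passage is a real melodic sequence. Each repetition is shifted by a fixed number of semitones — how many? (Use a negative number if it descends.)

With a 5-note motive the entries are F4, Bb3, Eb3, each down a 5th from the previous.
F4 to Bb3 spans -7 semitones.

-7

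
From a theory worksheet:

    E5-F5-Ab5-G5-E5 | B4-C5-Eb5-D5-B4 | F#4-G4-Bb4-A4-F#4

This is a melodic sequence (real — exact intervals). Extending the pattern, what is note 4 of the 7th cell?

C#3

Grouping in 5s, the 4th note of each cell is G5, D5, A4.
Carrying that down a 4th forward: E4 → B3 → F#3 → C#3.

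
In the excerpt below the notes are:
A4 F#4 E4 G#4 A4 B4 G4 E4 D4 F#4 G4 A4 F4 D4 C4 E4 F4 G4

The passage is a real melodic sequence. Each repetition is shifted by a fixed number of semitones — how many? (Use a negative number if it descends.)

-2

Unit = 6 notes; the statements start on A4, G4, F4, moving down a 2nd each time.
A4 to G4 spans -2 semitones.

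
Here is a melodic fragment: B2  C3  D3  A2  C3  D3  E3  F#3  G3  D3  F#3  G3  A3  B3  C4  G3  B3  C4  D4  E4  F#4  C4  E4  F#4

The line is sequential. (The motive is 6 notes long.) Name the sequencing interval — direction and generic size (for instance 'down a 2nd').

up a 4th

Taking 6-note groups, the heads are B2, E3, A3, D4: the pattern moves up a 4th.
B2 to E3 is up a 4th.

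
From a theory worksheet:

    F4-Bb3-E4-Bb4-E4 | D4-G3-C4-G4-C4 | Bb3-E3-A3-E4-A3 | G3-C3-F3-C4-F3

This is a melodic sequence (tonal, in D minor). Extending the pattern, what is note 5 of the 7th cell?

G2

Grouping in 5s, the 5th note of each cell is E4, C4, A3, F3.
Each moves down a 3rd. Continuing: D3 → Bb2 → G2.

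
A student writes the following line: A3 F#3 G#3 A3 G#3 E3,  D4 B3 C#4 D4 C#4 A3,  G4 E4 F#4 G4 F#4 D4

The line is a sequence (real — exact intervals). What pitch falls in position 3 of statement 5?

Grouping in 6s, the 3rd note of each cell is G#3, C#4, F#4.
Carrying that up a 4th forward: B4 → E5.

E5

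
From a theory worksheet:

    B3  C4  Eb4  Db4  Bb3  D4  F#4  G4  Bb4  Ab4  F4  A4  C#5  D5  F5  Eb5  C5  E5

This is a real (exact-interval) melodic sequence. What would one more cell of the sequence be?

G#5 A5 C6 Bb5 G5 B5

The 6-note cells begin on B3, F#4, C#5 — each up a 5th from the last.
From G#5 the exact shape gives G#5 A5 C6 Bb5 G5 B5.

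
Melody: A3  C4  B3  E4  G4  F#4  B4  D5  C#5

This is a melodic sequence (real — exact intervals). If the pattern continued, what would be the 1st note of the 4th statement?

Grouping in 3s, the 1st note of each cell is A3, E4, B4.
From B4, up a 5th gives F#5.

F#5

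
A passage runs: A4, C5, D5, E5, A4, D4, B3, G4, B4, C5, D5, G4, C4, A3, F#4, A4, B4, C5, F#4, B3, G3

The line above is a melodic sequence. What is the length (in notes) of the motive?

7

There are 21 notes; a 7-note unit gives 3 cells:
A4 C5 D5 E5 A4 D4 B3 | G4 B4 C5 D5 G4 C4 A3 | F#4 A4 B4 C5 F#4 B3 G3
Every group is a transposition down a 2nd of the one before; no shorter unit works.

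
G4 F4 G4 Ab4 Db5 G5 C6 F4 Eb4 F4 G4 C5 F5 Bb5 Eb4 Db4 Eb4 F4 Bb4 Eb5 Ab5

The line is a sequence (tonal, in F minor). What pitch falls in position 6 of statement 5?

C5

Grouping in 7s, the 6th note of each cell is G5, F5, Eb5.
Carrying that down a 2nd forward: Db5 → C5.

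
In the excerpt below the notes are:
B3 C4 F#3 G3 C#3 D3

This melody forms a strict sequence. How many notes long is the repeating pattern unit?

2

There are 6 notes; a 2-note unit gives 3 cells:
B3 C4 | F#3 G3 | C#3 D3
Every group is a transposition down a 4th of the one before; no shorter unit works.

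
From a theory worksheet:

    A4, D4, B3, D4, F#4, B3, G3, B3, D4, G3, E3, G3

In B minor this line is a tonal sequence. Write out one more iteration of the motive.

B3 E3 C#3 E3

Taking 4-note groups, the heads are A4, F#4, D4: the pattern moves down a 3rd.
So cell 4 is B3 E3 C#3 E3.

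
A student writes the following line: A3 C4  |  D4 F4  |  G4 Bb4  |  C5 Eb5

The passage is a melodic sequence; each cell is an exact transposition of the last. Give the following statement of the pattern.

F5 Ab5

Unit = 2 notes; the statements start on A3, D4, G4, C5, moving up a 4th each time.
So cell 5 is F5 Ab5.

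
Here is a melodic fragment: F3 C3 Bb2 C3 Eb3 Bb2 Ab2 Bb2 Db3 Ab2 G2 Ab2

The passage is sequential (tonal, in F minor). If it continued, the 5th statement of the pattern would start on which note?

Bb2

The 4-note cells begin on F3, Eb3, Db3 — each down a 2nd from the last.
Extending the heads down a 2nd: C3 → Bb2.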